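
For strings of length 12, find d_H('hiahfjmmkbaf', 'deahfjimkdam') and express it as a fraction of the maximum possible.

Differing positions: 1, 2, 7, 10, 12. Hamming distance = 5. The maximum possible Hamming distance for length-12 strings is 12, so d_H/12 = 5/12 ≈ 0.4167.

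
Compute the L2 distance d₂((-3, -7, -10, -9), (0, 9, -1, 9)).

√(Σ(x_i - y_i)²) = √((-3 - 0)² + (-7 - 9)² + (-10 - (-1))² + (-9 - 9)²)
= √((-3)² + (-16)² + (-9)² + (-18)²) = √(9 + 256 + 81 + 324) = √670 ≈ 25.8844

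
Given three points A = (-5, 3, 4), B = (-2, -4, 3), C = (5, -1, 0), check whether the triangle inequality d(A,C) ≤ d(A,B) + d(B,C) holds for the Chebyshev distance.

d(A,B) = max(3, 7, 1) = 7, d(B,C) = max(7, 3, 3) = 7, d(A,C) = max(10, 4, 4) = 10.
d(A,C) = 10 ≤ 7 + 7 = 14. Triangle inequality is satisfied.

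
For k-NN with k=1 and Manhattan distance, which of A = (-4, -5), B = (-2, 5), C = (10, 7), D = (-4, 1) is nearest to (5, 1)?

Distances: d(A) = 15, d(B) = 11, d(C) = 11, d(D) = 9. Nearest: D = (-4, 1) with distance 9.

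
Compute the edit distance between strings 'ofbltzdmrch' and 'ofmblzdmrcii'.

Let D[i][j] be the edit distance between the first i characters of 'ofbltzdmrch' and the first j characters of 'ofmblzdmrcii', with D[i][0] = i, D[0][j] = j, and D[i][j] = D[i-1][j-1] if the characters match, else 1 + min(D[i-1][j], D[i][j-1], D[i-1][j-1]). Filling the table (rows: prefixes of 'ofbltzdmrch', columns: prefixes of 'ofmblzdmrcii'):
     ε  o  f  m  b  l  z  d  m  r  c  i  i
  ε  0  1  2  3  4  5  6  7  8  9 10 11 12
  o  1  0  1  2  3  4  5  6  7  8  9 10 11
  f  2  1  0  1  2  3  4  5  6  7  8  9 10
  b  3  2  1  1  1  2  3  4  5  6  7  8  9
  l  4  3  2  2  2  1  2  3  4  5  6  7  8
  t  5  4  3  3  3  2  2  3  4  5  6  7  8
  z  6  5  4  4  4  3  2  3  4  5  6  7  8
  d  7  6  5  5  5  4  3  2  3  4  5  6  7
  m  8  7  6  5  6  5  4  3  2  3  4  5  6
  r  9  8  7  6  6  6  5  4  3  2  3  4  5
  c 10  9  8  7  7  7  6  5  4  3  2  3  4
  h 11 10  9  8  8  8  7  6  5  4  3  3  4
The bottom-right entry gives D[11][12] = 4, so no sequence of fewer than 4 edits works. Backtracking through the table gives one optimal edit sequence (4 edits):
  ofbltzdmrch → ofmbltzdmrch (ins m @3)
  ofmbltzdmrch → ofmblzdmrch (del t @6)
  ofmblzdmrch → ofmblzdmrcih (ins i @11)
  ofmblzdmrcih → ofmblzdmrcii (sub h→i @12)
Edit distance = 4.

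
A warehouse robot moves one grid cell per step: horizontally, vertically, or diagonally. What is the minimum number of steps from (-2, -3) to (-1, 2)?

max(|x_i - y_i|) = max(|-2 - (-1)|, |-3 - 2|) = max(1, 5) = 5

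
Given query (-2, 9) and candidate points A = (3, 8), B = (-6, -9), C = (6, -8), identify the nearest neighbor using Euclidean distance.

Distances: d(A) ≈ 5.099, d(B) ≈ 18.4391, d(C) ≈ 18.7883. Nearest: A = (3, 8) with distance 5.099.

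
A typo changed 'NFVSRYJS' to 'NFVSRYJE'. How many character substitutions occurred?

Differing positions: 8. Hamming distance = 1.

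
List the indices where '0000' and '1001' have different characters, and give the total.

Differing positions: 1, 4. Hamming distance = 2.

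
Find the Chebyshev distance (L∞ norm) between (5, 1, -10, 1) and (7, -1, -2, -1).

max(|x_i - y_i|) = max(|5 - 7|, |1 - (-1)|, |-10 - (-2)|, |1 - (-1)|) = max(2, 2, 8, 2) = 8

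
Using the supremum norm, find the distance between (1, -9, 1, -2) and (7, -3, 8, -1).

max(|x_i - y_i|) = max(|1 - 7|, |-9 - (-3)|, |1 - 8|, |-2 - (-1)|) = max(6, 6, 7, 1) = 7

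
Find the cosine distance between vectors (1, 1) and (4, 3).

With u = (1, 1), v = (4, 3):
u·v = 1·4 + 1·3 = 4 + 3 = 7.
|u| = √(1² + 1²) = √2, |v| = √(4² + 3²) = √25, so |u||v| = √(2·25) = √50.
cos θ = (u·v)/(|u||v|) = 7/√50 ≈ 0.9899
Cosine distance = 1 - cos θ ≈ 1 - 0.9899 = 0.0101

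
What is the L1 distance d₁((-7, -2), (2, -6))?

Σ|x_i - y_i| = |-7 - 2| + |-2 - (-6)| = 9 + 4 = 13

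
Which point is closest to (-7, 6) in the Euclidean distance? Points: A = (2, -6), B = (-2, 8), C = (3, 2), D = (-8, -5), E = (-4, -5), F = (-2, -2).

Distances: d(A) = 15, d(B) ≈ 5.3852, d(C) ≈ 10.7703, d(D) ≈ 11.0454, d(E) ≈ 11.4018, d(F) ≈ 9.434. Nearest: B = (-2, 8) with distance 5.3852.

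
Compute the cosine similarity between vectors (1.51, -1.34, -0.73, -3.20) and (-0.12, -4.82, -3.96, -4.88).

With u = (1.51, -1.34, -0.73, -3.20), v = (-0.12, -4.82, -3.96, -4.88):
u·v = 1.51·(-0.12) + (-1.34)·(-4.82) + (-0.73)·(-3.96) + (-3.2)·(-4.88) = (-0.1812) + 6.4588 + 2.8908 + 15.616 = 24.7844.
|u| = √(1.51² + (-1.34)² + (-0.73)² + (-3.2)²) = √(2.2801 + 1.7956 + 0.5329 + 10.24) = √14.8486, |v| = √((-0.12)² + (-4.82)² + (-3.96)² + (-4.88)²) = √(0.0144 + 23.2324 + 15.6816 + 23.8144) = √62.7428.
cos θ = (u·v)/(|u||v|) = 24.7844/(√14.8486·√62.7428) ≈ 0.812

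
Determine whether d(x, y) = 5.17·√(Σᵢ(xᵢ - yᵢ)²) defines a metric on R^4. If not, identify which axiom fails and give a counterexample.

Yes. The L2 (Euclidean) norm induces a metric on R^4, and multiplying a metric by a positive constant 5.17 > 0 preserves all four axioms: non-negativity (5.17·||x-y|| ≥ 0), identity (5.17·||x-y|| = 0 ⟺ ||x-y|| = 0 ⟺ x = y), symmetry (||x-y|| = ||y-x||), and the triangle inequality (5.17·||x-z|| ≤ 5.17·||x-y|| + 5.17·||y-z||). So d is a metric.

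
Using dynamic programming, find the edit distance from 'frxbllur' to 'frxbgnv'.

Let D[i][j] be the edit distance between the first i characters of 'frxbllur' and the first j characters of 'frxbgnv', with D[i][0] = i, D[0][j] = j, and D[i][j] = D[i-1][j-1] if the characters match, else 1 + min(D[i-1][j], D[i][j-1], D[i-1][j-1]). Filling the table (rows: prefixes of 'frxbllur', columns: prefixes of 'frxbgnv'):
     ε  f  r  x  b  g  n  v
  ε  0  1  2  3  4  5  6  7
  f  1  0  1  2  3  4  5  6
  r  2  1  0  1  2  3  4  5
  x  3  2  1  0  1  2  3  4
  b  4  3  2  1  0  1  2  3
  l  5  4  3  2  1  1  2  3
  l  6  5  4  3  2  2  2  3
  u  7  6  5  4  3  3  3  3
  r  8  7  6  5  4  4  4  4
The bottom-right entry gives D[8][7] = 4, so no sequence of fewer than 4 edits works. Backtracking through the table gives one optimal edit sequence (4 edits):
  frxbllur → frxblur (del l @5)
  frxblur → frxbgur (sub l→g @5)
  frxbgur → frxbgnr (sub u→n @6)
  frxbgnr → frxbgnv (sub r→v @7)
Edit distance = 4.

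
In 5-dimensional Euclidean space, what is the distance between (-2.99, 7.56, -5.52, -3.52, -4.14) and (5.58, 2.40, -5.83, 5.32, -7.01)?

√(Σ(x_i - y_i)²) = √((-2.99 - 5.58)² + (7.56 - 2.4)² + (-5.52 - (-5.83))² + (-3.52 - 5.32)² + (-4.14 - (-7.01))²)
= √((-8.57)² + 5.16² + 0.31² + (-8.84)² + 2.87²) = √(73.4449 + 26.6256 + 0.0961 + 78.1456 + 8.2369) = √186.5491 ≈ 13.6583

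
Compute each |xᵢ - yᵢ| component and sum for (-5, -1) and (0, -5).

Σ|x_i - y_i| = |-5 - 0| + |-1 - (-5)| = 5 + 4 = 9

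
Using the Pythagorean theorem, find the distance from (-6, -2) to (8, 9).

√(Σ(x_i - y_i)²) = √((-6 - 8)² + (-2 - 9)²)
= √((-14)² + (-11)²) = √(196 + 121) = √317 ≈ 17.8045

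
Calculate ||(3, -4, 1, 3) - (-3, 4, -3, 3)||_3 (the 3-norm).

(Σ|x_i - y_i|^3)^(1/3) = (|3 - (-3)|^3 + |-4 - 4|^3 + |1 - (-3)|^3 + |3 - 3|^3)^(1/3)
= (6^3 + 8^3 + 4^3 + 0^3)^(1/3) = (216 + 512 + 64 + 0)^(1/3) = (792)^(1/3) ≈ 9.2521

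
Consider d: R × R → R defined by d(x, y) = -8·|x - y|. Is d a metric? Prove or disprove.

No. With c = -8 < 0, d fails non-negativity: d(7, 14) = -8·|7 - 14| = -8·7 = -56 < 0.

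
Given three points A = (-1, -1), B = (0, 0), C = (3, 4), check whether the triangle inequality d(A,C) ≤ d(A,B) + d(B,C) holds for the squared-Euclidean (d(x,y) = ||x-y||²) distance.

d(A,B) = 1² + 1² = 2, d(B,C) = 3² + 4² = 25, d(A,C) = 4² + 5² = 41.
d(A,C) = 41 > 2 + 25 = 27. Triangle inequality is VIOLATED. (Squared-Euclidean is not a metric — this is a counterexample.)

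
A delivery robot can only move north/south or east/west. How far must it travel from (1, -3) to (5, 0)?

Σ|x_i - y_i| = |1 - 5| + |-3 - 0| = 4 + 3 = 7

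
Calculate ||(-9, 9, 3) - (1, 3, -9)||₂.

√(Σ(x_i - y_i)²) = √((-9 - 1)² + (9 - 3)² + (3 - (-9))²)
= √((-10)² + 6² + 12²) = √(100 + 36 + 144) = √280 ≈ 16.7332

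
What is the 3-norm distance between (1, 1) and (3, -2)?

(Σ|x_i - y_i|^3)^(1/3) = (|1 - 3|^3 + |1 - (-2)|^3)^(1/3)
= (2^3 + 3^3)^(1/3) = (8 + 27)^(1/3) = (35)^(1/3) ≈ 3.2711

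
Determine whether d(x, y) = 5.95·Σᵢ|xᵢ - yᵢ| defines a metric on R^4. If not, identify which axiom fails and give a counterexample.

Yes. The L1 (Manhattan) norm induces a metric on R^4, and multiplying a metric by a positive constant 5.95 > 0 preserves all four axioms: non-negativity (5.95·||x-y|| ≥ 0), identity (5.95·||x-y|| = 0 ⟺ ||x-y|| = 0 ⟺ x = y), symmetry (||x-y|| = ||y-x||), and the triangle inequality (5.95·||x-z|| ≤ 5.95·||x-y|| + 5.95·||y-z||). So d is a metric.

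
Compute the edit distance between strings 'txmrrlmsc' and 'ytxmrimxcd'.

Let D[i][j] be the edit distance between the first i characters of 'txmrrlmsc' and the first j characters of 'ytxmrimxcd', with D[i][0] = i, D[0][j] = j, and D[i][j] = D[i-1][j-1] if the characters match, else 1 + min(D[i-1][j], D[i][j-1], D[i-1][j-1]). Filling the table (rows: prefixes of 'txmrrlmsc', columns: prefixes of 'ytxmrimxcd'):
     ε  y  t  x  m  r  i  m  x  c  d
  ε  0  1  2  3  4  5  6  7  8  9 10
  t  1  1  1  2  3  4  5  6  7  8  9
  x  2  2  2  1  2  3  4  5  6  7  8
  m  3  3  3  2  1  2  3  4  5  6  7
  r  4  4  4  3  2  1  2  3  4  5  6
  r  5  5  5  4  3  2  2  3  4  5  6
  l  6  6  6  5  4  3  3  3  4  5  6
  m  7  7  7  6  5  4  4  3  4  5  6
  s  8  8  8  7  6  5  5  4  4  5  6
  c  9  9  9  8  7  6  6  5  5  4  5
The bottom-right entry gives D[9][10] = 5, so no sequence of fewer than 5 edits works. Backtracking through the table gives one optimal edit sequence (5 edits):
  txmrrlmsc → ytxmrrlmsc (ins y @1)
  ytxmrrlmsc → ytxmrlmsc (del r @5)
  ytxmrlmsc → ytxmrimsc (sub l→i @6)
  ytxmrimsc → ytxmrimxc (sub s→x @8)
  ytxmrimxc → ytxmrimxcd (ins d @10)
Edit distance = 5.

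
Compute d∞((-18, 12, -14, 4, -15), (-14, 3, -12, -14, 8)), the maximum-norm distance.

max(|x_i - y_i|) = max(|-18 - (-14)|, |12 - 3|, |-14 - (-12)|, |4 - (-14)|, |-15 - 8|) = max(4, 9, 2, 18, 23) = 23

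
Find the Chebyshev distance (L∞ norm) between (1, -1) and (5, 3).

max(|x_i - y_i|) = max(|1 - 5|, |-1 - 3|) = max(4, 4) = 4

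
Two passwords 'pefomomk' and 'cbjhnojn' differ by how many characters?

Differing positions: 1, 2, 3, 4, 5, 7, 8. Hamming distance = 7.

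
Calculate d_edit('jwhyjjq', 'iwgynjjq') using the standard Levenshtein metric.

Let D[i][j] be the edit distance between the first i characters of 'jwhyjjq' and the first j characters of 'iwgynjjq', with D[i][0] = i, D[0][j] = j, and D[i][j] = D[i-1][j-1] if the characters match, else 1 + min(D[i-1][j], D[i][j-1], D[i-1][j-1]). Filling the table (rows: prefixes of 'jwhyjjq', columns: prefixes of 'iwgynjjq'):
     ε  i  w  g  y  n  j  j  q
  ε  0  1  2  3  4  5  6  7  8
  j  1  1  2  3  4  5  5  6  7
  w  2  2  1  2  3  4  5  6  7
  h  3  3  2  2  3  4  5  6  7
  y  4  4  3  3  2  3  4  5  6
  j  5  5  4  4  3  3  3  4  5
  j  6  6  5  5  4  4  3  3  4
  q  7  7  6  6  5  5  4  4  3
The bottom-right entry gives D[7][8] = 3, so no sequence of fewer than 3 edits works. Backtracking through the table gives one optimal edit sequence (3 edits):
  jwhyjjq → iwhyjjq (sub j→i @1)
  iwhyjjq → iwgyjjq (sub h→g @3)
  iwgyjjq → iwgynjjq (ins n @5)
Edit distance = 3.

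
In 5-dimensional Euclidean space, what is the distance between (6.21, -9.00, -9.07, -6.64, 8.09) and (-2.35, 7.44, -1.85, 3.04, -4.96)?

√(Σ(x_i - y_i)²) = √((6.21 - (-2.35))² + (-9 - 7.44)² + (-9.07 - (-1.85))² + (-6.64 - 3.04)² + (8.09 - (-4.96))²)
= √(8.56² + (-16.44)² + (-7.22)² + (-9.68)² + 13.05²) = √(73.2736 + 270.2736 + 52.1284 + 93.7024 + 170.3025) = √659.6805 ≈ 25.6842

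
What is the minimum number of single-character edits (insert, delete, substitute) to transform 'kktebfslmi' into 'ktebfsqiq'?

Let D[i][j] be the edit distance between the first i characters of 'kktebfslmi' and the first j characters of 'ktebfsqiq', with D[i][0] = i, D[0][j] = j, and D[i][j] = D[i-1][j-1] if the characters match, else 1 + min(D[i-1][j], D[i][j-1], D[i-1][j-1]). Filling the table (rows: prefixes of 'kktebfslmi', columns: prefixes of 'ktebfsqiq'):
     ε  k  t  e  b  f  s  q  i  q
  ε  0  1  2  3  4  5  6  7  8  9
  k  1  0  1  2  3  4  5  6  7  8
  k  2  1  1  2  3  4  5  6  7  8
  t  3  2  1  2  3  4  5  6  7  8
  e  4  3  2  1  2  3  4  5  6  7
  b  5  4  3  2  1  2  3  4  5  6
  f  6  5  4  3  2  1  2  3  4  5
  s  7  6  5  4  3  2  1  2  3  4
  l  8  7  6  5  4  3  2  2  3  4
  m  9  8  7  6  5  4  3  3  3  4
  i 10  9  8  7  6  5  4  4  3  4
The bottom-right entry gives D[10][9] = 4, so no sequence of fewer than 4 edits works. Backtracking through the table gives one optimal edit sequence (4 edits):
  kktebfslmi → ktebfslmi (del k @1)
  ktebfslmi → ktebfsqmi (sub l→q @7)
  ktebfsqmi → ktebfsqii (sub m→i @8)
  ktebfsqii → ktebfsqiq (sub i→q @9)
Edit distance = 4.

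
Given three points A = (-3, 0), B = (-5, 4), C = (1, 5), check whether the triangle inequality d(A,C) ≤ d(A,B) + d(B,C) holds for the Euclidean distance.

d(A,B) = √(2² + 4²) = √20 ≈ 4.4721, d(B,C) = √(6² + 1²) = √37 ≈ 6.0828, d(A,C) = √(4² + 5²) = √41 ≈ 6.4031.
d(A,C) ≈ 6.4031 ≤ 4.4721 + 6.0828 = 10.5549. Triangle inequality is satisfied.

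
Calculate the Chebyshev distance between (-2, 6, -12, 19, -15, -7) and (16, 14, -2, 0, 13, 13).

max(|x_i - y_i|) = max(|-2 - 16|, |6 - 14|, |-12 - (-2)|, |19 - 0|, |-15 - 13|, |-7 - 13|) = max(18, 8, 10, 19, 28, 20) = 28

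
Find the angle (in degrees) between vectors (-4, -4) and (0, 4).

With u = (-4, -4), v = (0, 4):
u·v = (-4)·0 + (-4)·4 = 0 + (-16) = -16.
|u| = √((-4)² + (-4)²) = √32, |v| = √(0² + 4²) = √16, so |u||v| = √(32·16) = √512.
cos θ = (u·v)/(|u||v|) = -16/√512 ≈ -0.707107
θ = arccos(-0.707107) ≈ 135°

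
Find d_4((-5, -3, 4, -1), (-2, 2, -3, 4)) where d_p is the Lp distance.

(Σ|x_i - y_i|^4)^(1/4) = (|-5 - (-2)|^4 + |-3 - 2|^4 + |4 - (-3)|^4 + |-1 - 4|^4)^(1/4)
= (3^4 + 5^4 + 7^4 + 5^4)^(1/4) = (81 + 625 + 2401 + 625)^(1/4) = (3732)^(1/4) ≈ 7.816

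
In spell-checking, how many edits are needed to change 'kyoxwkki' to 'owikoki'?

Let D[i][j] be the edit distance between the first i characters of 'kyoxwkki' and the first j characters of 'owikoki', with D[i][0] = i, D[0][j] = j, and D[i][j] = D[i-1][j-1] if the characters match, else 1 + min(D[i-1][j], D[i][j-1], D[i-1][j-1]). Filling the table (rows: prefixes of 'kyoxwkki', columns: prefixes of 'owikoki'):
     ε  o  w  i  k  o  k  i
  ε  0  1  2  3  4  5  6  7
  k  1  1  2  3  3  4  5  6
  y  2  2  2  3  4  4  5  6
  o  3  2  3  3  4  4  5  6
  x  4  3  3  4  4  5  5  6
  w  5  4  3  4  5  5  6  6
  k  6  5  4  4  4  5  5  6
  k  7  6  5  5  4  5  5  6
  i  8  7  6  5  5  5  6  5
The bottom-right entry gives D[8][7] = 5, so no sequence of fewer than 5 edits works. Backtracking through the table gives one optimal edit sequence (5 edits):
  kyoxwkki → yoxwkki (del k @1)
  yoxwkki → oxwkki (del y @1)
  oxwkki → owwkki (sub x→w @2)
  owwkki → owikki (sub w→i @3)
  owikki → owikoki (ins o @5)
Edit distance = 5.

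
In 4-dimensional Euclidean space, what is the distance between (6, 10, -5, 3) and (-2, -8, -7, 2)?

√(Σ(x_i - y_i)²) = √((6 - (-2))² + (10 - (-8))² + (-5 - (-7))² + (3 - 2)²)
= √(8² + 18² + 2² + 1²) = √(64 + 324 + 4 + 1) = √393 ≈ 19.8242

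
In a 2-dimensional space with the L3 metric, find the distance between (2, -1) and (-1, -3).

(Σ|x_i - y_i|^3)^(1/3) = (|2 - (-1)|^3 + |-1 - (-3)|^3)^(1/3)
= (3^3 + 2^3)^(1/3) = (27 + 8)^(1/3) = (35)^(1/3) ≈ 3.2711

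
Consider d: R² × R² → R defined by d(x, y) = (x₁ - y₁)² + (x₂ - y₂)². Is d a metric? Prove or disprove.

No. The squared Euclidean distance fails the triangle inequality. Counterexample: x = (0, 0), y = (4, 1), z = (8, 2). d(x,z) = 8² + 2² = 68, but d(x,y) + d(y,z) = (4² + 1²) + (4² + 1²) = 17 + 17 = 34. Since 68 > 34, the triangle inequality is violated. (Note: √d, the ordinary Euclidean distance, IS a metric.)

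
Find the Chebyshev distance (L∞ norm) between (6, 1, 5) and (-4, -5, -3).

max(|x_i - y_i|) = max(|6 - (-4)|, |1 - (-5)|, |5 - (-3)|) = max(10, 6, 8) = 10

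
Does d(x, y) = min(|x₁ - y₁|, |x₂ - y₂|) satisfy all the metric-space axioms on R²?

No. d fails identity of indiscernibles: take x = (-2, 0) and y = (-2, 7). Then d(x,y) = min(|-2 - (-2)|, |0 - 7|) = min(0, 7) = 0, yet x ≠ y.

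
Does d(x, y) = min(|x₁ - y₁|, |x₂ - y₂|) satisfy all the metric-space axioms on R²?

No. d fails identity of indiscernibles: take x = (2, 0) and y = (2, 5). Then d(x,y) = min(|2 - 2|, |0 - 5|) = min(0, 5) = 0, yet x ≠ y.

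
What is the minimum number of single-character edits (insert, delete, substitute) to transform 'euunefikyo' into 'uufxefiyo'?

Let D[i][j] be the edit distance between the first i characters of 'euunefikyo' and the first j characters of 'uufxefiyo', with D[i][0] = i, D[0][j] = j, and D[i][j] = D[i-1][j-1] if the characters match, else 1 + min(D[i-1][j], D[i][j-1], D[i-1][j-1]). Filling the table (rows: prefixes of 'euunefikyo', columns: prefixes of 'uufxefiyo'):
     ε  u  u  f  x  e  f  i  y  o
  ε  0  1  2  3  4  5  6  7  8  9
  e  1  1  2  3  4  4  5  6  7  8
  u  2  1  1  2  3  4  5  6  7  8
  u  3  2  1  2  3  4  5  6  7  8
  n  4  3  2  2  3  4  5  6  7  8
  e  5  4  3  3  3  3  4  5  6  7
  f  6  5  4  3  4  4  3  4  5  6
  i  7  6  5  4  4  5  4  3  4  5
  k  8  7  6  5  5  5  5  4  4  5
  y  9  8  7  6  6  6  6  5  4  5
  o 10  9  8  7  7  7  7  6  5  4
The bottom-right entry gives D[10][9] = 4, so no sequence of fewer than 4 edits works. Backtracking through the table gives one optimal edit sequence (4 edits):
  euunefikyo → uuunefikyo (sub e→u @1)
  uuunefikyo → uufnefikyo (sub u→f @3)
  uufnefikyo → uufxefikyo (sub n→x @4)
  uufxefikyo → uufxefiyo (del k @8)
Edit distance = 4.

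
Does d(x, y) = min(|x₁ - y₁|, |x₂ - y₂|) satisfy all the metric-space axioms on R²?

No. d fails identity of indiscernibles: take x = (-3, 0) and y = (-3, 4). Then d(x,y) = min(|-3 - (-3)|, |0 - 4|) = min(0, 4) = 0, yet x ≠ y.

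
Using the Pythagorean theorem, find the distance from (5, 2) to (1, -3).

√(Σ(x_i - y_i)²) = √((5 - 1)² + (2 - (-3))²)
= √(4² + 5²) = √(16 + 25) = √41 ≈ 6.4031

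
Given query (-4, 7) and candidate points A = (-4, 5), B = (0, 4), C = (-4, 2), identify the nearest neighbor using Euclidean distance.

Distances: d(A) = 2, d(B) = 5, d(C) = 5. Nearest: A = (-4, 5) with distance 2.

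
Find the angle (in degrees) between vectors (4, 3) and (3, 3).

With u = (4, 3), v = (3, 3):
u·v = 4·3 + 3·3 = 12 + 9 = 21.
|u| = √(4² + 3²) = √25, |v| = √(3² + 3²) = √18, so |u||v| = √(25·18) = √450.
cos θ = (u·v)/(|u||v|) = 21/√450 ≈ 0.989949
θ = arccos(0.989949) ≈ 8.13°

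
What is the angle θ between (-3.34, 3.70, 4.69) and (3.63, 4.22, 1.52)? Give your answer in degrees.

With u = (-3.34, 3.70, 4.69), v = (3.63, 4.22, 1.52):
u·v = (-3.34)·3.63 + 3.7·4.22 + 4.69·1.52 = (-12.1242) + 15.614 + 7.1288 = 10.6186.
|u| = √((-3.34)² + 3.7² + 4.69²) = √(11.1556 + 13.69 + 21.9961) = √46.8417, |v| = √(3.63² + 4.22² + 1.52²) = √(13.1769 + 17.8084 + 2.3104) = √33.2957.
cos θ = (u·v)/(|u||v|) = 10.6186/(√46.8417·√33.2957) ≈ 0.268879
θ = arccos(0.268879) ≈ 74.4°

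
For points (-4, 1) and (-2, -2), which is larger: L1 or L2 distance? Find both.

L1 = |-4 - (-2)| + |1 - (-2)| = 2 + 3 = 5
L2 = √(2² + 3²) = √13 ≈ 3.6056
L1 ≥ L2 always (equality iff movement is along one axis); L1 > L2 here.
Ratio L1/L2 = 5/√13 ≈ 1.3868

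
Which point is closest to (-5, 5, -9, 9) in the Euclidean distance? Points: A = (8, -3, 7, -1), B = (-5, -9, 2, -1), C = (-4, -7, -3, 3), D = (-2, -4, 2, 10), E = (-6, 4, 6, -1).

Distances: d(A) ≈ 24.2693, d(B) ≈ 20.4206, d(C) ≈ 14.7309, d(D) ≈ 14.5602, d(E) ≈ 18.0831. Nearest: D = (-2, -4, 2, 10) with distance 14.5602.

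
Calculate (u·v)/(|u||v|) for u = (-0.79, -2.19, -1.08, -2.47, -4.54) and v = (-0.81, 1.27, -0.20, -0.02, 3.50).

With u = (-0.79, -2.19, -1.08, -2.47, -4.54), v = (-0.81, 1.27, -0.20, -0.02, 3.50):
u·v = (-0.79)·(-0.81) + (-2.19)·1.27 + (-1.08)·(-0.2) + (-2.47)·(-0.02) + (-4.54)·3.5 = 0.6399 + (-2.7813) + 0.216 + 0.0494 + (-15.89) = -17.766.
|u| = √((-0.79)² + (-2.19)² + (-1.08)² + (-2.47)² + (-4.54)²) = √(0.6241 + 4.7961 + 1.1664 + 6.1009 + 20.6116) = √33.2991, |v| = √((-0.81)² + 1.27² + (-0.2)² + (-0.02)² + 3.5²) = √(0.6561 + 1.6129 + 0.04 + 0.0004 + 12.25) = √14.5594.
cos θ = (u·v)/(|u||v|) = -17.766/(√33.2991·√14.5594) ≈ -0.8069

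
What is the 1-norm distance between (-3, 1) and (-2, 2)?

Σ|x_i - y_i| = |-3 - (-2)| + |1 - 2| = 1 + 1 = 2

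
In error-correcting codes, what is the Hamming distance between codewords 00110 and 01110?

Differing positions: 2. Hamming distance = 1.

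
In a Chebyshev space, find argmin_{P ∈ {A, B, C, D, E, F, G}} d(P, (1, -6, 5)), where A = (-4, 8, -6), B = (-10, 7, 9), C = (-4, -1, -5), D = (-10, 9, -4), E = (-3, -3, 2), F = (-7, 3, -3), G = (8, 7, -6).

Distances: d(A) = 14, d(B) = 13, d(C) = 10, d(D) = 15, d(E) = 4, d(F) = 9, d(G) = 13. Nearest: E = (-3, -3, 2) with distance 4.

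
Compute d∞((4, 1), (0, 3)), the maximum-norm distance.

max(|x_i - y_i|) = max(|4 - 0|, |1 - 3|) = max(4, 2) = 4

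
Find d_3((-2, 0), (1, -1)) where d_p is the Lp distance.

(Σ|x_i - y_i|^3)^(1/3) = (|-2 - 1|^3 + |0 - (-1)|^3)^(1/3)
= (3^3 + 1^3)^(1/3) = (27 + 1)^(1/3) = (28)^(1/3) ≈ 3.0366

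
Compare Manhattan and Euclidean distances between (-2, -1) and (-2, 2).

L1 = |-2 - (-2)| + |-1 - 2| = 0 + 3 = 3
L2 = √(0² + 3²) = √9 = 3
L1 ≥ L2 always (equality iff movement is along one axis); L1 = L2 here (movement is along a single axis).
Ratio L1/L2 = 3/3 = 1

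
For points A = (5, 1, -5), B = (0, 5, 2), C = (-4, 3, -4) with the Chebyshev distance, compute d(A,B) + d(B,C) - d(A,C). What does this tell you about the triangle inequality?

d(A,B) = max(5, 4, 7) = 7, d(B,C) = max(4, 2, 6) = 6, d(A,C) = max(9, 2, 1) = 9.
d(A,B) + d(B,C) - d(A,C) = 7 + 6 - 9 = 13 - 9 = 4. This is ≥ 0, so the triangle inequality holds for these points.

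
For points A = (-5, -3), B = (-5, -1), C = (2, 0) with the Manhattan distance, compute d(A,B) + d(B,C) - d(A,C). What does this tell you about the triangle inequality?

d(A,B) = 0 + 2 = 2, d(B,C) = 7 + 1 = 8, d(A,C) = 7 + 3 = 10.
d(A,B) + d(B,C) - d(A,C) = 2 + 8 - 10 = 10 - 10 = 0. This is ≥ 0, so the triangle inequality holds for these points.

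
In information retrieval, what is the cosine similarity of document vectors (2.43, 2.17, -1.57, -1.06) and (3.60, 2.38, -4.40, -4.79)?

With u = (2.43, 2.17, -1.57, -1.06), v = (3.60, 2.38, -4.40, -4.79):
u·v = 2.43·3.6 + 2.17·2.38 + (-1.57)·(-4.4) + (-1.06)·(-4.79) = 8.748 + 5.1646 + 6.908 + 5.0774 = 25.898.
|u| = √(2.43² + 2.17² + (-1.57)² + (-1.06)²) = √(5.9049 + 4.7089 + 2.4649 + 1.1236) = √14.2023, |v| = √(3.6² + 2.38² + (-4.4)² + (-4.79)²) = √(12.96 + 5.6644 + 19.36 + 22.9441) = √60.9285.
cos θ = (u·v)/(|u||v|) = 25.898/(√14.2023·√60.9285) ≈ 0.8804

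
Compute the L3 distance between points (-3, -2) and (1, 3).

(Σ|x_i - y_i|^3)^(1/3) = (|-3 - 1|^3 + |-2 - 3|^3)^(1/3)
= (4^3 + 5^3)^(1/3) = (64 + 125)^(1/3) = (189)^(1/3) ≈ 5.7388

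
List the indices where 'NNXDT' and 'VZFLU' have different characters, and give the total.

Differing positions: 1, 2, 3, 4, 5. Hamming distance = 5.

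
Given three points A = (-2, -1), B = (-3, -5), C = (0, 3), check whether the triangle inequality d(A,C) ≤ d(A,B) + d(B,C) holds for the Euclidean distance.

d(A,B) = √(1² + 4²) = √17 ≈ 4.1231, d(B,C) = √(3² + 8²) = √73 ≈ 8.544, d(A,C) = √(2² + 4²) = √20 ≈ 4.4721.
d(A,C) ≈ 4.4721 ≤ 4.1231 + 8.544 = 12.6671. Triangle inequality is satisfied.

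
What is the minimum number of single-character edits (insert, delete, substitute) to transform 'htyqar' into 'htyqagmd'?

Let D[i][j] be the edit distance between the first i characters of 'htyqar' and the first j characters of 'htyqagmd', with D[i][0] = i, D[0][j] = j, and D[i][j] = D[i-1][j-1] if the characters match, else 1 + min(D[i-1][j], D[i][j-1], D[i-1][j-1]). Filling the table (rows: prefixes of 'htyqar', columns: prefixes of 'htyqagmd'):
     ε  h  t  y  q  a  g  m  d
  ε  0  1  2  3  4  5  6  7  8
  h  1  0  1  2  3  4  5  6  7
  t  2  1  0  1  2  3  4  5  6
  y  3  2  1  0  1  2  3  4  5
  q  4  3  2  1  0  1  2  3  4
  a  5  4  3  2  1  0  1  2  3
  r  6  5  4  3  2  1  1  2  3
The bottom-right entry gives D[6][8] = 3, so no sequence of fewer than 3 edits works. Backtracking through the table gives one optimal edit sequence (3 edits):
  htyqar → htyqagr (ins g @6)
  htyqagr → htyqagmr (ins m @7)
  htyqagmr → htyqagmd (sub r→d @8)
Edit distance = 3.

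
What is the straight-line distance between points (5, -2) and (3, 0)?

√(Σ(x_i - y_i)²) = √((5 - 3)² + (-2 - 0)²)
= √(2² + (-2)²) = √(4 + 4) = √8 ≈ 2.8284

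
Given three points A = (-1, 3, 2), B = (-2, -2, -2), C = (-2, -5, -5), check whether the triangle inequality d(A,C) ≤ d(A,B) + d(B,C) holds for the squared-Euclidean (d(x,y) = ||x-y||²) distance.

d(A,B) = 1² + 5² + 4² = 42, d(B,C) = 0² + 3² + 3² = 18, d(A,C) = 1² + 8² + 7² = 114.
d(A,C) = 114 > 42 + 18 = 60. Triangle inequality is VIOLATED. (Squared-Euclidean is not a metric — this is a counterexample.)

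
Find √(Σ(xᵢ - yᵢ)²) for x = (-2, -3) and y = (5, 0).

√(Σ(x_i - y_i)²) = √((-2 - 5)² + (-3 - 0)²)
= √((-7)² + (-3)²) = √(49 + 9) = √58 ≈ 7.6158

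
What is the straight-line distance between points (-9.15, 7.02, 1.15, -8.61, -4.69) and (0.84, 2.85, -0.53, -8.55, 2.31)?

√(Σ(x_i - y_i)²) = √((-9.15 - 0.84)² + (7.02 - 2.85)² + (1.15 - (-0.53))² + (-8.61 - (-8.55))² + (-4.69 - 2.31)²)
= √((-9.99)² + 4.17² + 1.68² + (-0.06)² + (-7)²) = √(99.8001 + 17.3889 + 2.8224 + 0.0036 + 49) = √169.015 ≈ 13.0006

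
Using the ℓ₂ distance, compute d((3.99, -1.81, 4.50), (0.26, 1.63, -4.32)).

(Σ|x_i - y_i|^2)^(1/2) = (|3.99 - 0.26|^2 + |-1.81 - 1.63|^2 + |4.5 - (-4.32)|^2)^(1/2)
= (3.73^2 + 3.44^2 + 8.82^2)^(1/2) = (13.9129 + 11.8336 + 77.7924)^(1/2) = (103.5389)^(1/2) ≈ 10.1754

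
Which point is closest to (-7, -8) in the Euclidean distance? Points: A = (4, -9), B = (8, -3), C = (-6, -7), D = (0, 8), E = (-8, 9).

Distances: d(A) ≈ 11.0454, d(B) ≈ 15.8114, d(C) ≈ 1.4142, d(D) ≈ 17.4642, d(E) ≈ 17.0294. Nearest: C = (-6, -7) with distance 1.4142.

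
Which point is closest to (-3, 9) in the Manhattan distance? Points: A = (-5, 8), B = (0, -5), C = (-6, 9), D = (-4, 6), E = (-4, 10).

Distances: d(A) = 3, d(B) = 17, d(C) = 3, d(D) = 4, d(E) = 2. Nearest: E = (-4, 10) with distance 2.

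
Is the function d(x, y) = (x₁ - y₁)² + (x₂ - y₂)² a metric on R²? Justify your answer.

No. The squared Euclidean distance fails the triangle inequality. Counterexample: x = (0, 0), y = (4, 1), z = (8, 2). d(x,z) = 8² + 2² = 68, but d(x,y) + d(y,z) = (4² + 1²) + (4² + 1²) = 17 + 17 = 34. Since 68 > 34, the triangle inequality is violated. (Note: √d, the ordinary Euclidean distance, IS a metric.)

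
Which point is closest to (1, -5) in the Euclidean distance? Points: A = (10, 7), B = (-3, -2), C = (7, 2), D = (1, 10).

Distances: d(A) = 15, d(B) = 5, d(C) ≈ 9.2195, d(D) = 15. Nearest: B = (-3, -2) with distance 5.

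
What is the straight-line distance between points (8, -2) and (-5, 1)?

√(Σ(x_i - y_i)²) = √((8 - (-5))² + (-2 - 1)²)
= √(13² + (-3)²) = √(169 + 9) = √178 ≈ 13.3417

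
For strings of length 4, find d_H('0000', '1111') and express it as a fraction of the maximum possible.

Differing positions: 1, 2, 3, 4. Hamming distance = 4. The maximum possible Hamming distance for length-4 strings is 4, so d_H/4 = 4/4 = 1.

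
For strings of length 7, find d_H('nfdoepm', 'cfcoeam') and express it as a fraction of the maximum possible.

Differing positions: 1, 3, 6. Hamming distance = 3. The maximum possible Hamming distance for length-7 strings is 7, so d_H/7 = 3/7 ≈ 0.4286.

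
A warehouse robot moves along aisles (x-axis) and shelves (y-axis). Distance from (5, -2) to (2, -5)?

Σ|x_i - y_i| = |5 - 2| + |-2 - (-5)| = 3 + 3 = 6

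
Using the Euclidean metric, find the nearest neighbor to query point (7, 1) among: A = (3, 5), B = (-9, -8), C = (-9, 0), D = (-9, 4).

Distances: d(A) ≈ 5.6569, d(B) ≈ 18.3576, d(C) ≈ 16.0312, d(D) ≈ 16.2788. Nearest: A = (3, 5) with distance 5.6569.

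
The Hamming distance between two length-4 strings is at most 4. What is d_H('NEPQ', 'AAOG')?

Differing positions: 1, 2, 3, 4. Hamming distance = 4. The maximum possible Hamming distance for length-4 strings is 4, so d_H/4 = 4/4 = 1.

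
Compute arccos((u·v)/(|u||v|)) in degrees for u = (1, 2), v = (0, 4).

With u = (1, 2), v = (0, 4):
u·v = 1·0 + 2·4 = 0 + 8 = 8.
|u| = √(1² + 2²) = √5, |v| = √(0² + 4²) = √16, so |u||v| = √(5·16) = √80.
cos θ = (u·v)/(|u||v|) = 8/√80 ≈ 0.894427
θ = arccos(0.894427) ≈ 26.57°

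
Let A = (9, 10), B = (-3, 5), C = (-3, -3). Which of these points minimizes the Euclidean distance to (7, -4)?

Distances: d(A) ≈ 14.1421, d(B) ≈ 13.4536, d(C) ≈ 10.0499. Nearest: C = (-3, -3) with distance 10.0499.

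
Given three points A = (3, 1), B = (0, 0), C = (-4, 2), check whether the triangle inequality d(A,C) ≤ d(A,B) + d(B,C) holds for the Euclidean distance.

d(A,B) = √(3² + 1²) = √10 ≈ 3.1623, d(B,C) = √(4² + 2²) = √20 ≈ 4.4721, d(A,C) = √(7² + 1²) = √50 ≈ 7.0711.
d(A,C) ≈ 7.0711 ≤ 3.1623 + 4.4721 = 7.6344. Triangle inequality is satisfied.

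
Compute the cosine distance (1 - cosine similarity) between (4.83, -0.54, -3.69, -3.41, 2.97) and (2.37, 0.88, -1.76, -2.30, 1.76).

With u = (4.83, -0.54, -3.69, -3.41, 2.97), v = (2.37, 0.88, -1.76, -2.30, 1.76):
u·v = 4.83·2.37 + (-0.54)·0.88 + (-3.69)·(-1.76) + (-3.41)·(-2.3) + 2.97·1.76 = 11.4471 + (-0.4752) + 6.4944 + 7.843 + 5.2272 = 30.5365.
|u| = √(4.83² + (-0.54)² + (-3.69)² + (-3.41)² + 2.97²) = √(23.3289 + 0.2916 + 13.6161 + 11.6281 + 8.8209) = √57.6856, |v| = √(2.37² + 0.88² + (-1.76)² + (-2.3)² + 1.76²) = √(5.6169 + 0.7744 + 3.0976 + 5.29 + 3.0976) = √17.8765.
cos θ = (u·v)/(|u||v|) = 30.5365/(√57.6856·√17.8765) ≈ 0.9509
Cosine distance = 1 - cos θ ≈ 1 - 0.9509 = 0.0491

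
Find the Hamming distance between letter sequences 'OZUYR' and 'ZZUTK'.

Differing positions: 1, 4, 5. Hamming distance = 3.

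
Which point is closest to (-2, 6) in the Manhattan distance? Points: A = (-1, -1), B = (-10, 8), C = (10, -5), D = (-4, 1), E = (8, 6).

Distances: d(A) = 8, d(B) = 10, d(C) = 23, d(D) = 7, d(E) = 10. Nearest: D = (-4, 1) with distance 7.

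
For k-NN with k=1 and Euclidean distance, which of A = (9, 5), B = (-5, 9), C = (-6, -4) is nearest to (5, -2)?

Distances: d(A) ≈ 8.0623, d(B) ≈ 14.8661, d(C) ≈ 11.1803. Nearest: A = (9, 5) with distance 8.0623.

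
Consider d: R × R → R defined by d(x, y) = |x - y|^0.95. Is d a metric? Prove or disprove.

Yes. With 0 < p = 0.95 ≤ 1, d(x,y) = |x-y|^0.95 is a metric on R. Non-negativity and symmetry are immediate; |x-y|^0.95 = 0 ⟺ |x-y| = 0 ⟺ x = y. For the triangle inequality, the function t ↦ t^0.95 is subadditive on [0,∞) when p ≤ 1, so |x-z|^0.95 ≤ (|x-y| + |y-z|)^0.95 ≤ |x-y|^0.95 + |y-z|^0.95.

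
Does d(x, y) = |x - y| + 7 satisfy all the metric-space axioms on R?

No. d fails identity of indiscernibles (specifically d(x,x) = 0): d(3, 3) = |3 - 3| + 7 = 0 + 7 = 7 ≠ 0.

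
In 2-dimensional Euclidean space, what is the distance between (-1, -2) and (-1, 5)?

√(Σ(x_i - y_i)²) = √((-1 - (-1))² + (-2 - 5)²)
= √(0² + (-7)²) = √(0 + 49) = √49 = 7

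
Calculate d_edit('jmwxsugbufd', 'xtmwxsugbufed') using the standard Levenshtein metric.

Let D[i][j] be the edit distance between the first i characters of 'jmwxsugbufd' and the first j characters of 'xtmwxsugbufed', with D[i][0] = i, D[0][j] = j, and D[i][j] = D[i-1][j-1] if the characters match, else 1 + min(D[i-1][j], D[i][j-1], D[i-1][j-1]). Filling the table (rows: prefixes of 'jmwxsugbufd', columns: prefixes of 'xtmwxsugbufed'):
     ε  x  t  m  w  x  s  u  g  b  u  f  e  d
  ε  0  1  2  3  4  5  6  7  8  9 10 11 12 13
  j  1  1  2  3  4  5  6  7  8  9 10 11 12 13
  m  2  2  2  2  3  4  5  6  7  8  9 10 11 12
  w  3  3  3  3  2  3  4  5  6  7  8  9 10 11
  x  4  3  4  4  3  2  3  4  5  6  7  8  9 10
  s  5  4  4  5  4  3  2  3  4  5  6  7  8  9
  u  6  5  5  5  5  4  3  2  3  4  5  6  7  8
  g  7  6  6  6  6  5  4  3  2  3  4  5  6  7
  b  8  7  7  7  7  6  5  4  3  2  3  4  5  6
  u  9  8  8  8  8  7  6  5  4  3  2  3  4  5
  f 10  9  9  9  9  8  7  6  5  4  3  2  3  4
  d 11 10 10 10 10  9  8  7  6  5  4  3  3  3
The bottom-right entry gives D[11][13] = 3, so no sequence of fewer than 3 edits works. Backtracking through the table gives one optimal edit sequence (3 edits):
  jmwxsugbufd → xjmwxsugbufd (ins x @1)
  xjmwxsugbufd → xtmwxsugbufd (sub j→t @2)
  xtmwxsugbufd → xtmwxsugbufed (ins e @12)
Edit distance = 3.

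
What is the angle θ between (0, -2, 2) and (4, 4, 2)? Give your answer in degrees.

With u = (0, -2, 2), v = (4, 4, 2):
u·v = 0·4 + (-2)·4 + 2·2 = 0 + (-8) + 4 = -4.
|u| = √(0² + (-2)² + 2²) = √8, |v| = √(4² + 4² + 2²) = √36, so |u||v| = √(8·36) = √288.
cos θ = (u·v)/(|u||v|) = -4/√288 ≈ -0.235702
θ = arccos(-0.235702) ≈ 103.63°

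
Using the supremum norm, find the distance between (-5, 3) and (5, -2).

max(|x_i - y_i|) = max(|-5 - 5|, |3 - (-2)|) = max(10, 5) = 10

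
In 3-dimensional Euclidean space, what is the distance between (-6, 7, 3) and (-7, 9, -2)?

√(Σ(x_i - y_i)²) = √((-6 - (-7))² + (7 - 9)² + (3 - (-2))²)
= √(1² + (-2)² + 5²) = √(1 + 4 + 25) = √30 ≈ 5.4772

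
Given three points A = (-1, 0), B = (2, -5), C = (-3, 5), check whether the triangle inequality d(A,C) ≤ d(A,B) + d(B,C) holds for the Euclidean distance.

d(A,B) = √(3² + 5²) = √34 ≈ 5.831, d(B,C) = √(5² + 10²) = √125 ≈ 11.1803, d(A,C) = √(2² + 5²) = √29 ≈ 5.3852.
d(A,C) ≈ 5.3852 ≤ 5.831 + 11.1803 = 17.0113. Triangle inequality is satisfied.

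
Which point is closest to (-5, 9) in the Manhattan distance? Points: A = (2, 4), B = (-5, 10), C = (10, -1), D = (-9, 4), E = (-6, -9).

Distances: d(A) = 12, d(B) = 1, d(C) = 25, d(D) = 9, d(E) = 19. Nearest: B = (-5, 10) with distance 1.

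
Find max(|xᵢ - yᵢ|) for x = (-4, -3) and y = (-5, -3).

max(|x_i - y_i|) = max(|-4 - (-5)|, |-3 - (-3)|) = max(1, 0) = 1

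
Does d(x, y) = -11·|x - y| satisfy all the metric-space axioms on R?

No. With c = -11 < 0, d fails non-negativity: d(3, 10) = -11·|3 - 10| = -11·7 = -77 < 0.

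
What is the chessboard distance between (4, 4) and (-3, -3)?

max(|x_i - y_i|) = max(|4 - (-3)|, |4 - (-3)|) = max(7, 7) = 7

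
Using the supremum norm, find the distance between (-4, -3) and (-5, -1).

max(|x_i - y_i|) = max(|-4 - (-5)|, |-3 - (-1)|) = max(1, 2) = 2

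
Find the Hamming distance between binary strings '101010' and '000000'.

Differing positions: 1, 3, 5. Hamming distance = 3.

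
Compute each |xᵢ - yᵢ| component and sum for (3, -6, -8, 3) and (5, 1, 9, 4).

Σ|x_i - y_i| = |3 - 5| + |-6 - 1| + |-8 - 9| + |3 - 4| = 2 + 7 + 17 + 1 = 27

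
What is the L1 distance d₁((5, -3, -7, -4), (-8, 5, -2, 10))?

Σ|x_i - y_i| = |5 - (-8)| + |-3 - 5| + |-7 - (-2)| + |-4 - 10| = 13 + 8 + 5 + 14 = 40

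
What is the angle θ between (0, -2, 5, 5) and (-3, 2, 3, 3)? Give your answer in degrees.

With u = (0, -2, 5, 5), v = (-3, 2, 3, 3):
u·v = 0·(-3) + (-2)·2 + 5·3 + 5·3 = 0 + (-4) + 15 + 15 = 26.
|u| = √(0² + (-2)² + 5² + 5²) = √54, |v| = √((-3)² + 2² + 3² + 3²) = √31, so |u||v| = √(54·31) = √1674.
cos θ = (u·v)/(|u||v|) = 26/√1674 ≈ 0.635471
θ = arccos(0.635471) ≈ 50.55°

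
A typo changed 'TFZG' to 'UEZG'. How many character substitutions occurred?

Differing positions: 1, 2. Hamming distance = 2.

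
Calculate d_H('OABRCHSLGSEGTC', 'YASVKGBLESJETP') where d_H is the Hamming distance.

Differing positions: 1, 3, 4, 5, 6, 7, 9, 11, 12, 14. Hamming distance = 10.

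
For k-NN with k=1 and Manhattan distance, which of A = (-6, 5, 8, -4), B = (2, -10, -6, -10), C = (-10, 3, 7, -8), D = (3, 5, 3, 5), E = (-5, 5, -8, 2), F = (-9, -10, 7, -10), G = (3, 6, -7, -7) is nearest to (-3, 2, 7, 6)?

Distances: d(A) = 17, d(B) = 46, d(C) = 22, d(D) = 14, d(E) = 24, d(F) = 34, d(G) = 37. Nearest: D = (3, 5, 3, 5) with distance 14.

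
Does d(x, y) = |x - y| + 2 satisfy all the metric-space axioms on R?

No. d fails identity of indiscernibles (specifically d(x,x) = 0): d(-6, -6) = |-6 - (-6)| + 2 = 0 + 2 = 2 ≠ 0.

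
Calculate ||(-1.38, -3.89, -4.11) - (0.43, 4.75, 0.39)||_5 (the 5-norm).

(Σ|x_i - y_i|^5)^(1/5) = (|-1.38 - 0.43|^5 + |-3.89 - 4.75|^5 + |-4.11 - 0.39|^5)^(1/5)
= (1.81^5 + 8.64^5 + 4.5^5)^(1/5) ≈ (19.4264 + 48146.9424 + 1845.2812)^(1/5) = (50011.65)^(1/5) ≈ 8.7059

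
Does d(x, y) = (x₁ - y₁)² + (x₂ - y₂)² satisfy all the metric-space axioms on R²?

No. The squared Euclidean distance fails the triangle inequality. Counterexample: x = (0, 0), y = (3, 4), z = (6, 8). d(x,z) = 6² + 8² = 100, but d(x,y) + d(y,z) = (3² + 4²) + (3² + 4²) = 25 + 25 = 50. Since 100 > 50, the triangle inequality is violated. (Note: √d, the ordinary Euclidean distance, IS a metric.)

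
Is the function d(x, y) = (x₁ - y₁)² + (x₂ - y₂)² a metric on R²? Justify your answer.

No. The squared Euclidean distance fails the triangle inequality. Counterexample: x = (0, 0), y = (4, 2), z = (8, 4). d(x,z) = 8² + 4² = 80, but d(x,y) + d(y,z) = (4² + 2²) + (4² + 2²) = 20 + 20 = 40. Since 80 > 40, the triangle inequality is violated. (Note: √d, the ordinary Euclidean distance, IS a metric.)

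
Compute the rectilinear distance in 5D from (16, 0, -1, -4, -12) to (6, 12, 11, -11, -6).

Σ|x_i - y_i| = |16 - 6| + |0 - 12| + |-1 - 11| + |-4 - (-11)| + |-12 - (-6)| = 10 + 12 + 12 + 7 + 6 = 47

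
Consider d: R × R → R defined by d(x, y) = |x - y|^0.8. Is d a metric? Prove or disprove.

Yes. With 0 < p = 0.8 ≤ 1, d(x,y) = |x-y|^0.8 is a metric on R. Non-negativity and symmetry are immediate; |x-y|^0.8 = 0 ⟺ |x-y| = 0 ⟺ x = y. For the triangle inequality, the function t ↦ t^0.8 is subadditive on [0,∞) when p ≤ 1, so |x-z|^0.8 ≤ (|x-y| + |y-z|)^0.8 ≤ |x-y|^0.8 + |y-z|^0.8.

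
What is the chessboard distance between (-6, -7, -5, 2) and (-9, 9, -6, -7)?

max(|x_i - y_i|) = max(|-6 - (-9)|, |-7 - 9|, |-5 - (-6)|, |2 - (-7)|) = max(3, 16, 1, 9) = 16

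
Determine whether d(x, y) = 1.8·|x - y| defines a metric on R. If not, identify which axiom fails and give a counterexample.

Yes. Since |x - y| is a metric on R and 1.8 > 0, the positive scalar multiple 1.8·|x - y| is also a metric: scaling by a positive constant preserves non-negativity, identity (d=0 ⟺ |x-y|=0 ⟺ x=y), symmetry, and the triangle inequality.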